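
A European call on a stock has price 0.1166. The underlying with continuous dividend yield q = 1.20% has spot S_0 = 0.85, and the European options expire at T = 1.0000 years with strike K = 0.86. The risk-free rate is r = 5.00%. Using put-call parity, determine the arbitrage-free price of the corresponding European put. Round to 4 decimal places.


Put-call parity: C - P = S_0 * exp(-qT) - K * exp(-rT).
S_0 * exp(-qT) = 0.8500 * 0.98807171 = 0.83986096
K * exp(-rT) = 0.8600 * 0.95122942 = 0.81805731
P = C - S*exp(-qT) + K*exp(-rT)
P = 0.1166 - 0.83986096 + 0.81805731 = 0.0948

Answer: Put price = 0.0948


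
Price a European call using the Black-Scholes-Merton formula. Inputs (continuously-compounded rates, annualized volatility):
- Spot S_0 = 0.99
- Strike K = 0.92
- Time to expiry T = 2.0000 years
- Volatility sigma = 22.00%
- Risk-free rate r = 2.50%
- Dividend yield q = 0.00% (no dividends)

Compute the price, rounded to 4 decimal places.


Answer: Price = 0.1816

Derivation:
d1 = (ln(S/K) + (r - q + 0.5*sigma^2) * T) / (sigma * sqrt(T)) = 0.55196522
d2 = d1 - sigma * sqrt(T) = 0.24083823
exp(-rT) = 0.95122942; exp(-qT) = 1.00000000
C = S_0 * exp(-qT) * N(d1) - K * exp(-rT) * N(d2)
N(d1) = 0.70951391; N(d2) = 0.59515975
C = 0.9900 * 1.00000000 * 0.70951391 - 0.9200 * 0.95122942 * 0.59515975 = 0.1816


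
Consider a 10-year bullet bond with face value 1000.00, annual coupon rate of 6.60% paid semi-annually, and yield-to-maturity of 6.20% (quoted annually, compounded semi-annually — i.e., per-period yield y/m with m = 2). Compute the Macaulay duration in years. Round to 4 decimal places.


Answer: Macaulay duration = 7.5172 years

Derivation:
Coupon per period c = face * coupon_rate / m = 33.000000
Periods per year m = 2; per-period yield y/m = 0.031000
Number of cashflows N = 20
Cashflows (t years, CF_t, discount factor 1/(1+y/m)^(m*t), PV):
  t = 0.5000: CF_t = 33.000000, DF = 0.969932, PV = 32.007759
  t = 1.0000: CF_t = 33.000000, DF = 0.940768, PV = 31.045353
  t = 1.5000: CF_t = 33.000000, DF = 0.912481, PV = 30.111885
  t = 2.0000: CF_t = 33.000000, DF = 0.885045, PV = 29.206484
  t = 2.5000: CF_t = 33.000000, DF = 0.858434, PV = 28.328307
  t = 3.0000: CF_t = 33.000000, DF = 0.832622, PV = 27.476534
  t = 3.5000: CF_t = 33.000000, DF = 0.807587, PV = 26.650372
  t = 4.0000: CF_t = 33.000000, DF = 0.783305, PV = 25.849052
  t = 4.5000: CF_t = 33.000000, DF = 0.759752, PV = 25.071825
  t = 5.0000: CF_t = 33.000000, DF = 0.736908, PV = 24.317968
  t = 5.5000: CF_t = 33.000000, DF = 0.714751, PV = 23.586778
  t = 6.0000: CF_t = 33.000000, DF = 0.693260, PV = 22.877573
  t = 6.5000: CF_t = 33.000000, DF = 0.672415, PV = 22.189693
  t = 7.0000: CF_t = 33.000000, DF = 0.652197, PV = 21.522496
  t = 7.5000: CF_t = 33.000000, DF = 0.632587, PV = 20.875359
  t = 8.0000: CF_t = 33.000000, DF = 0.613566, PV = 20.247681
  t = 8.5000: CF_t = 33.000000, DF = 0.595117, PV = 19.638876
  t = 9.0000: CF_t = 33.000000, DF = 0.577224, PV = 19.048376
  t = 9.5000: CF_t = 33.000000, DF = 0.559868, PV = 18.475632
  t = 10.0000: CF_t = 1033.000000, DF = 0.543034, PV = 560.953699
Price P = sum_t PV_t = 1029.481704
Macaulay numerator sum_t t * PV_t:
  t * PV_t at t = 0.5000: 16.003880
  t * PV_t at t = 1.0000: 31.045353
  t * PV_t at t = 1.5000: 45.167828
  t * PV_t at t = 2.0000: 58.412968
  t * PV_t at t = 2.5000: 70.820766
  t * PV_t at t = 3.0000: 82.429602
  t * PV_t at t = 3.5000: 93.276304
  t * PV_t at t = 4.0000: 103.396207
  t * PV_t at t = 4.5000: 112.823214
  t * PV_t at t = 5.0000: 121.589841
  t * PV_t at t = 5.5000: 129.727280
  t * PV_t at t = 6.0000: 137.265440
  t * PV_t at t = 6.5000: 144.233004
  t * PV_t at t = 7.0000: 150.657469
  t * PV_t at t = 7.5000: 156.565195
  t * PV_t at t = 8.0000: 161.981450
  t * PV_t at t = 8.5000: 166.930447
  t * PV_t at t = 9.0000: 171.435388
  t * PV_t at t = 9.5000: 175.518502
  t * PV_t at t = 10.0000: 5609.536986
Macaulay duration D = (sum_t t * PV_t) / P = 7738.817124 / 1029.481704 = 7.517197


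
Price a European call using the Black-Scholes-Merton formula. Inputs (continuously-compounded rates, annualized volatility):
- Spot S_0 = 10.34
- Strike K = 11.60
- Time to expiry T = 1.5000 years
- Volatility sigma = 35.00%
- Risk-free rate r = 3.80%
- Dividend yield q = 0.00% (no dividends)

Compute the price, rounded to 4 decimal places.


Answer: Price = 1.5148

Derivation:
d1 = (ln(S/K) + (r - q + 0.5*sigma^2) * T) / (sigma * sqrt(T)) = 0.07905966
d2 = d1 - sigma * sqrt(T) = -0.34960104
exp(-rT) = 0.94459407; exp(-qT) = 1.00000000
C = S_0 * exp(-qT) * N(d1) - K * exp(-rT) * N(d2)
N(d1) = 0.53150742; N(d2) = 0.36331906
C = 10.3400 * 1.00000000 * 0.53150742 - 11.6000 * 0.94459407 * 0.36331906 = 1.5148


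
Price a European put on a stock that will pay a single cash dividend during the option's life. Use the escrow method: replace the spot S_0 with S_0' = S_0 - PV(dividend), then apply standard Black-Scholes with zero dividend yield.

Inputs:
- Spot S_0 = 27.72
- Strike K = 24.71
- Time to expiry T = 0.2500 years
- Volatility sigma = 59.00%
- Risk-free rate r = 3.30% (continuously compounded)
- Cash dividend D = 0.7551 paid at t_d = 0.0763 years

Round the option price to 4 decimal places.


PV(D) = D * exp(-r * t_d) = 0.7551 * 0.99748527 = 0.75320113
S_0' = S_0 - PV(D) = 27.7200 - 0.75320113 = 26.96679887
d1 = (ln(S_0'/K) + (r + sigma^2/2)*T) / (sigma*sqrt(T)) = 0.47173193
d2 = d1 - sigma*sqrt(T) = 0.17673193
exp(-rT) = 0.99178394
N(-d1) = 0.31855907; N(-d2) = 0.42985948
P = K * exp(-rT) * N(-d2) - S_0' * N(-d1) = 24.7100 * 0.99178394 * 0.42985948 - 26.96679887 * 0.31855907 = 1.9440

Answer: Price = 1.9440


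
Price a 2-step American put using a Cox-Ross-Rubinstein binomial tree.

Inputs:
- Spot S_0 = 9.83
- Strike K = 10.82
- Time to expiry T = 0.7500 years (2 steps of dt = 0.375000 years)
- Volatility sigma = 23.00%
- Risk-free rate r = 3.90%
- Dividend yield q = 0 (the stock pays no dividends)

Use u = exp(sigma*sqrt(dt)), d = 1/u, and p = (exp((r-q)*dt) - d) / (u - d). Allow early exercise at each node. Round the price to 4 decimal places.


Answer: Price = V(0,0) = 1.3261

Derivation:
dt = T/N = 0.375000
u = exp(sigma*sqrt(dt)) = 1.151247; d = 1/u = 0.868623
p = (exp((r-q)*dt) - d) / (u - d) = 0.516974
Discount per step: exp(-r*dt) = 0.985481
Stock lattice S(k, i) with i counting down-moves:
  k=0: S(0,0) = 9.8300
  k=1: S(1,0) = 11.3168; S(1,1) = 8.5386
  k=2: S(2,0) = 13.0284; S(2,1) = 9.8300; S(2,2) = 7.4168
Terminal payoffs V(N, i) = max(K - S_T, 0):
  V(2,0) = 0.000000; V(2,1) = 0.990000; V(2,2) = 3.403201
Backward induction: V(k, i) = exp(-r*dt) * [p * V(k+1, i) + (1-p) * V(k+1, i+1)]; then take max(V_cont, immediate exercise) for American.
  V(1,0) = exp(-r*dt) * [p*0.000000 + (1-p)*0.990000] = 0.471253; exercise = 0.000000; V(1,0) = max -> 0.471253
  V(1,1) = exp(-r*dt) * [p*0.990000 + (1-p)*3.403201] = 2.124341; exercise = 2.281432; V(1,1) = max -> 2.281432
  V(0,0) = exp(-r*dt) * [p*0.471253 + (1-p)*2.281432] = 1.326080; exercise = 0.990000; V(0,0) = max -> 1.326080


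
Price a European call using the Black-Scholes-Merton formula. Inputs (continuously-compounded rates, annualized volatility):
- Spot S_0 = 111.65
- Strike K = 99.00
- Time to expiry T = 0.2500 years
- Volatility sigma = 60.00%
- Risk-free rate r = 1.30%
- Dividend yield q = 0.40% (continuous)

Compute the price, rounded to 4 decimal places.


Answer: Price = 19.9837

Derivation:
d1 = (ln(S/K) + (r - q + 0.5*sigma^2) * T) / (sigma * sqrt(T)) = 0.55833043
d2 = d1 - sigma * sqrt(T) = 0.25833043
exp(-rT) = 0.99675528; exp(-qT) = 0.99900050
C = S_0 * exp(-qT) * N(d1) - K * exp(-rT) * N(d2)
N(d1) = 0.71169061; N(d2) = 0.60192405
C = 111.6500 * 0.99900050 * 0.71169061 - 99.0000 * 0.99675528 * 0.60192405 = 19.9837


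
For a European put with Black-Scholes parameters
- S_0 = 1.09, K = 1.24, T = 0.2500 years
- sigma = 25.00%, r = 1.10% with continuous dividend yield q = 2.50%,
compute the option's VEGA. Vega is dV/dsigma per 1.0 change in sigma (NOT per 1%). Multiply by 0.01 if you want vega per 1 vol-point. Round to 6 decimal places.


Answer: Vega = 0.131450

Derivation:
d1 = -0.9969694670; d2 = -1.1219694670
phi(d1) = 0.2427040225; exp(-qT) = 0.9937694906; exp(-rT) = 0.9972537778
Vega = S * exp(-qT) * phi(d1) * sqrt(T) = 1.0900 * 0.9937694906 * 0.2427040225 * 0.5000000000 = 0.131450


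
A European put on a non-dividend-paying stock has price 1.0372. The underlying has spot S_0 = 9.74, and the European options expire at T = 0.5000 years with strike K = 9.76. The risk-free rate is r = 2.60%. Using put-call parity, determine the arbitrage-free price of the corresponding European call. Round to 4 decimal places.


Put-call parity: C - P = S_0 * exp(-qT) - K * exp(-rT).
S_0 * exp(-qT) = 9.7400 * 1.00000000 = 9.74000000
K * exp(-rT) = 9.7600 * 0.98708414 = 9.63394116
C = P + S*exp(-qT) - K*exp(-rT)
C = 1.0372 + 9.74000000 - 9.63394116 = 1.1433

Answer: Call price = 1.1433


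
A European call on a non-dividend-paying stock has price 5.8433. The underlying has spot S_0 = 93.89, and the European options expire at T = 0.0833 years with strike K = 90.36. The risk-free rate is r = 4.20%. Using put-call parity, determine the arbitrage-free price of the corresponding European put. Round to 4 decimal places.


Answer: Put price = 1.9977

Derivation:
Put-call parity: C - P = S_0 * exp(-qT) - K * exp(-rT).
S_0 * exp(-qT) = 93.8900 * 1.00000000 = 93.89000000
K * exp(-rT) = 90.3600 * 0.99650751 = 90.04441887
P = C - S*exp(-qT) + K*exp(-rT)
P = 5.8433 - 93.89000000 + 90.04441887 = 1.9977


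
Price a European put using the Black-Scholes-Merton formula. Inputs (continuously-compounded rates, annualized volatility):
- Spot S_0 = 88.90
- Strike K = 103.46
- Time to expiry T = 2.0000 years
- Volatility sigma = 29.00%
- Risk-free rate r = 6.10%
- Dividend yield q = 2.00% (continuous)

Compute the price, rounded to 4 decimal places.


d1 = (ln(S/K) + (r - q + 0.5*sigma^2) * T) / (sigma * sqrt(T)) = 0.03517753
d2 = d1 - sigma * sqrt(T) = -0.37494440
exp(-rT) = 0.88514837; exp(-qT) = 0.96078944
P = K * exp(-rT) * N(-d2) - S_0 * exp(-qT) * N(-d1)
N(-d1) = 0.48596909; N(-d2) = 0.64614909
P = 103.4600 * 0.88514837 * 0.64614909 - 88.9000 * 0.96078944 * 0.48596909 = 17.6640

Answer: Price = 17.6640


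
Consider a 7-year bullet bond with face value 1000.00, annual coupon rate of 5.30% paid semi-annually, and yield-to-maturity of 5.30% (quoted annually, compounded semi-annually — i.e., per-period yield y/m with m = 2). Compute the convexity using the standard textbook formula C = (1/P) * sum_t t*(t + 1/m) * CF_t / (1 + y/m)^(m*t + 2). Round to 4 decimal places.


Answer: Convexity = 39.8788

Derivation:
Coupon per period c = face * coupon_rate / m = 26.500000
Periods per year m = 2; per-period yield y/m = 0.026500
Number of cashflows N = 14
Cashflows (t years, CF_t, discount factor 1/(1+y/m)^(m*t), PV):
  t = 0.5000: CF_t = 26.500000, DF = 0.974184, PV = 25.815879
  t = 1.0000: CF_t = 26.500000, DF = 0.949035, PV = 25.149420
  t = 1.5000: CF_t = 26.500000, DF = 0.924535, PV = 24.500165
  t = 2.0000: CF_t = 26.500000, DF = 0.900667, PV = 23.867672
  t = 2.5000: CF_t = 26.500000, DF = 0.877415, PV = 23.251507
  t = 3.0000: CF_t = 26.500000, DF = 0.854764, PV = 22.651249
  t = 3.5000: CF_t = 26.500000, DF = 0.832698, PV = 22.066487
  t = 4.0000: CF_t = 26.500000, DF = 0.811201, PV = 21.496821
  t = 4.5000: CF_t = 26.500000, DF = 0.790259, PV = 20.941862
  t = 5.0000: CF_t = 26.500000, DF = 0.769858, PV = 20.401229
  t = 5.5000: CF_t = 26.500000, DF = 0.749983, PV = 19.874554
  t = 6.0000: CF_t = 26.500000, DF = 0.730622, PV = 19.361475
  t = 6.5000: CF_t = 26.500000, DF = 0.711760, PV = 18.861641
  t = 7.0000: CF_t = 1026.500000, DF = 0.693385, PV = 711.760040
Price P = sum_t PV_t = 1000.000000
Convexity numerator sum_t t*(t + 1/m) * CF_t / (1+y/m)^(m*t + 2):
  t = 0.5000: term = 12.250083
  t = 1.0000: term = 35.801508
  t = 1.5000: term = 69.754521
  t = 2.0000: term = 113.256244
  t = 2.5000: term = 165.498652
  t = 3.0000: term = 225.716623
  t = 3.5000: term = 293.186066
  t = 4.0000: term = 367.222127
  t = 4.5000: term = 447.177456
  t = 5.0000: term = 532.440550
  t = 5.5000: term = 622.434155
  t = 6.0000: term = 716.613737
  t = 6.5000: term = 814.466011
  t = 7.0000: term = 35462.961275
Convexity = (1/P) * sum = 39878.779007 / 1000.000000 = 39.878779


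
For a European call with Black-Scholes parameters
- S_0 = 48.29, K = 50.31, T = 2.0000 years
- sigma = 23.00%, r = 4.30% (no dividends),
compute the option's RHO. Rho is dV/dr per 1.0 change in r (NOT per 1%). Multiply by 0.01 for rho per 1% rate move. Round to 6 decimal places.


d1 = 0.3010449796; d2 = -0.0242241398
phi(d1) = 0.3812680633; exp(-qT) = 1.0000000000; exp(-rT) = 0.9175942312
N(d2) = 0.4903369115
Rho = K*T*exp(-rT)*N(d2) = 50.3100 * 2.0000 * 0.9175942312 * 0.4903369115 = 45.271989

Answer: Rho = 45.271989


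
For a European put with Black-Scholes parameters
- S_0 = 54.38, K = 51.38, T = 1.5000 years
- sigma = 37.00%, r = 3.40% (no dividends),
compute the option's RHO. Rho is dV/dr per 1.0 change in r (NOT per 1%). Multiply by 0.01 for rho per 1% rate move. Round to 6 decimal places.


d1 = 0.4643492134; d2 = 0.0111936110
phi(d1) = 0.3581696117; exp(-qT) = 1.0000000000; exp(-rT) = 0.9502786705
N(-d2) = 0.4955344886
Rho = -K*T*exp(-rT)*N(-d2) = -51.3800 * 1.5000 * 0.9502786705 * 0.4955344886 = -36.291944

Answer: Rho = -36.291944


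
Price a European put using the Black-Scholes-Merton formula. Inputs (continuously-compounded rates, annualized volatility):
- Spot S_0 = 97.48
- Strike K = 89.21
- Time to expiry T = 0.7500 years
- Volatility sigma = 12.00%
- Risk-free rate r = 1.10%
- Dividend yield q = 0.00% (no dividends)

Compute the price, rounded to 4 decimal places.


d1 = (ln(S/K) + (r - q + 0.5*sigma^2) * T) / (sigma * sqrt(T)) = 0.98442154
d2 = d1 - sigma * sqrt(T) = 0.88049850
exp(-rT) = 0.99178394; exp(-qT) = 1.00000000
P = K * exp(-rT) * N(-d2) - S_0 * exp(-qT) * N(-d1)
N(-d1) = 0.16245414; N(-d2) = 0.18929466
P = 89.2100 * 0.99178394 * 0.18929466 - 97.4800 * 1.00000000 * 0.16245414 = 0.9122

Answer: Price = 0.9122


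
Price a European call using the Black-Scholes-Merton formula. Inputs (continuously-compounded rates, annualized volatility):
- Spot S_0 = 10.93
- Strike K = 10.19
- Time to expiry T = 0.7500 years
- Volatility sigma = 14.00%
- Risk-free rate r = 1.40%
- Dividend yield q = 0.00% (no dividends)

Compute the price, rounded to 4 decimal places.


Answer: Price = 1.0392

Derivation:
d1 = (ln(S/K) + (r - q + 0.5*sigma^2) * T) / (sigma * sqrt(T)) = 0.72543612
d2 = d1 - sigma * sqrt(T) = 0.60419256
exp(-rT) = 0.98955493; exp(-qT) = 1.00000000
C = S_0 * exp(-qT) * N(d1) - K * exp(-rT) * N(d2)
N(d1) = 0.76590774; N(d2) = 0.72714219
C = 10.9300 * 1.00000000 * 0.76590774 - 10.1900 * 0.98955493 * 0.72714219 = 1.0392


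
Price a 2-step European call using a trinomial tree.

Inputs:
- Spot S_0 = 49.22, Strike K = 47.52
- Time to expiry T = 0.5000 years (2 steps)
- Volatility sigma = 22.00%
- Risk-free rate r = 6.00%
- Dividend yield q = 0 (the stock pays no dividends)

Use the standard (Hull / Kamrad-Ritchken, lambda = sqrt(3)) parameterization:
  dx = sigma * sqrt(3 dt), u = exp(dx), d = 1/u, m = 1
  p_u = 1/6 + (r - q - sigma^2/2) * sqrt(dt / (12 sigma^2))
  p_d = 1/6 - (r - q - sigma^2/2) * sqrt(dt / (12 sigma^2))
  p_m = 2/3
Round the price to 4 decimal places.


Answer: Price = V(0,0) = 4.6439

Derivation:
dt = T/N = 0.250000; dx = sigma*sqrt(3*dt) = 0.190526
u = exp(dx) = 1.209885; d = 1/u = 0.826525
p_u = 0.190154, p_m = 0.666667, p_d = 0.143179
Discount per step: exp(-r*dt) = 0.985112
Stock lattice S(k, j) with j the centered position index:
  k=0: S(0,+0) = 49.2200
  k=1: S(1,-1) = 40.6815; S(1,+0) = 49.2200; S(1,+1) = 59.5506
  k=2: S(2,-2) = 33.6243; S(2,-1) = 40.6815; S(2,+0) = 49.2200; S(2,+1) = 59.5506; S(2,+2) = 72.0493
Terminal payoffs V(N, j) = max(S_T - K, 0):
  V(2,-2) = 0.000000; V(2,-1) = 0.000000; V(2,+0) = 1.700000; V(2,+1) = 12.030556; V(2,+2) = 24.529344
Backward induction: V(k, j) = exp(-r*dt) * [p_u * V(k+1, j+1) + p_m * V(k+1, j) + p_d * V(k+1, j-1)]
  V(1,-1) = exp(-r*dt) * [p_u*1.700000 + p_m*0.000000 + p_d*0.000000] = 0.318450
  V(1,+0) = exp(-r*dt) * [p_u*12.030556 + p_m*1.700000 + p_d*0.000000] = 3.370064
  V(1,+1) = exp(-r*dt) * [p_u*24.529344 + p_m*12.030556 + p_d*1.700000] = 12.735661
  V(0,+0) = exp(-r*dt) * [p_u*12.735661 + p_m*3.370064 + p_d*0.318450] = 4.643862


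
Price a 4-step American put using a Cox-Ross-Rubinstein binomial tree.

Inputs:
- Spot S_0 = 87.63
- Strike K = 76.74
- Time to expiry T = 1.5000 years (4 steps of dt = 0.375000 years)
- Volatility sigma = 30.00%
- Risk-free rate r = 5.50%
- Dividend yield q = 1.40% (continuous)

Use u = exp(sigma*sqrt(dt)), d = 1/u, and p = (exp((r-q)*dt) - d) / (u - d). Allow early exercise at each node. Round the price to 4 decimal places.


dt = T/N = 0.375000
u = exp(sigma*sqrt(dt)) = 1.201669; d = 1/u = 0.832176
p = (exp((r-q)*dt) - d) / (u - d) = 0.496133
Discount per step: exp(-r*dt) = 0.979586
Stock lattice S(k, i) with i counting down-moves:
  k=0: S(0,0) = 87.6300
  k=1: S(1,0) = 105.3023; S(1,1) = 72.9236
  k=2: S(2,0) = 126.5385; S(2,1) = 87.6300; S(2,2) = 60.6852
  k=3: S(3,0) = 152.0575; S(3,1) = 105.3023; S(3,2) = 72.9236; S(3,3) = 50.5008
  k=4: S(4,0) = 182.7228; S(4,1) = 126.5385; S(4,2) = 87.6300; S(4,3) = 60.6852; S(4,4) = 42.0255
Terminal payoffs V(N, i) = max(K - S_T, 0):
  V(4,0) = 0.000000; V(4,1) = 0.000000; V(4,2) = 0.000000; V(4,3) = 16.054794; V(4,4) = 34.714504
Backward induction: V(k, i) = exp(-r*dt) * [p * V(k+1, i) + (1-p) * V(k+1, i+1)]; then take max(V_cont, immediate exercise) for American.
  V(3,0) = exp(-r*dt) * [p*0.000000 + (1-p)*0.000000] = 0.000000; exercise = 0.000000; V(3,0) = max -> 0.000000
  V(3,1) = exp(-r*dt) * [p*0.000000 + (1-p)*0.000000] = 0.000000; exercise = 0.000000; V(3,1) = max -> 0.000000
  V(3,2) = exp(-r*dt) * [p*0.000000 + (1-p)*16.054794] = 7.924339; exercise = 3.816447; V(3,2) = max -> 7.924339
  V(3,3) = exp(-r*dt) * [p*16.054794 + (1-p)*34.714504] = 24.937131; exercise = 26.239249; V(3,3) = max -> 26.239249
  V(2,0) = exp(-r*dt) * [p*0.000000 + (1-p)*0.000000] = 0.000000; exercise = 0.000000; V(2,0) = max -> 0.000000
  V(2,1) = exp(-r*dt) * [p*0.000000 + (1-p)*7.924339] = 3.911302; exercise = 0.000000; V(2,1) = max -> 3.911302
  V(2,2) = exp(-r*dt) * [p*7.924339 + (1-p)*26.239249] = 16.802462; exercise = 16.054794; V(2,2) = max -> 16.802462
  V(1,0) = exp(-r*dt) * [p*0.000000 + (1-p)*3.911302] = 1.930544; exercise = 0.000000; V(1,0) = max -> 1.930544
  V(1,1) = exp(-r*dt) * [p*3.911302 + (1-p)*16.802462] = 10.194288; exercise = 3.816447; V(1,1) = max -> 10.194288
  V(0,0) = exp(-r*dt) * [p*1.930544 + (1-p)*10.194288] = 5.969960; exercise = 0.000000; V(0,0) = max -> 5.969960

Answer: Price = V(0,0) = 5.9700


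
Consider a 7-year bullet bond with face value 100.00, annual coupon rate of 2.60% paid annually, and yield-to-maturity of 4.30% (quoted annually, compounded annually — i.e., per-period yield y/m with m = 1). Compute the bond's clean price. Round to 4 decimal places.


Answer: Price = 89.9087

Derivation:
Coupon per period c = face * coupon_rate / m = 2.600000
Periods per year m = 1; per-period yield y/m = 0.043000
Number of cashflows N = 7
Cashflows (t years, CF_t, discount factor 1/(1+y/m)^(m*t), PV):
  t = 1.0000: CF_t = 2.600000, DF = 0.958773, PV = 2.492809
  t = 2.0000: CF_t = 2.600000, DF = 0.919245, PV = 2.390038
  t = 3.0000: CF_t = 2.600000, DF = 0.881347, PV = 2.291503
  t = 4.0000: CF_t = 2.600000, DF = 0.845012, PV = 2.197031
  t = 5.0000: CF_t = 2.600000, DF = 0.810174, PV = 2.106453
  t = 6.0000: CF_t = 2.600000, DF = 0.776773, PV = 2.019610
  t = 7.0000: CF_t = 102.600000, DF = 0.744749, PV = 76.411232
Price P = sum_t PV_t = 89.908675


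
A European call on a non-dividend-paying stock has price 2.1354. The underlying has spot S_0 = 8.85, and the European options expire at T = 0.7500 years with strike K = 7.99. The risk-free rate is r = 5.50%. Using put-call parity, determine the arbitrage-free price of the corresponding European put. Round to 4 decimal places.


Answer: Put price = 0.9525

Derivation:
Put-call parity: C - P = S_0 * exp(-qT) - K * exp(-rT).
S_0 * exp(-qT) = 8.8500 * 1.00000000 = 8.85000000
K * exp(-rT) = 7.9900 * 0.95958920 = 7.66711773
P = C - S*exp(-qT) + K*exp(-rT)
P = 2.1354 - 8.85000000 + 7.66711773 = 0.9525


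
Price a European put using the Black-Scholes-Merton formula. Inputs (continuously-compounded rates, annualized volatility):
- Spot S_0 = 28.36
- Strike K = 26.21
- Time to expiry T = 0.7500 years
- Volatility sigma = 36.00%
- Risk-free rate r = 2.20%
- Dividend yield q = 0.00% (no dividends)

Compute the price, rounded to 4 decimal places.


d1 = (ln(S/K) + (r - q + 0.5*sigma^2) * T) / (sigma * sqrt(T)) = 0.46168355
d2 = d1 - sigma * sqrt(T) = 0.14991440
exp(-rT) = 0.98363538; exp(-qT) = 1.00000000
P = K * exp(-rT) * N(-d2) - S_0 * exp(-qT) * N(-d1)
N(-d1) = 0.32215414; N(-d2) = 0.44041608
P = 26.2100 * 0.98363538 * 0.44041608 - 28.3600 * 1.00000000 * 0.32215414 = 2.2181

Answer: Price = 2.2181


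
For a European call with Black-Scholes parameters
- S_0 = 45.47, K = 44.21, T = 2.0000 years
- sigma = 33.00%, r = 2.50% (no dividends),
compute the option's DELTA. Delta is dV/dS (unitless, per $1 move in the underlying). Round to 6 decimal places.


d1 = 0.4006976139; d2 = -0.0659928617
phi(d1) = 0.3681673009; exp(-qT) = 1.0000000000; exp(-rT) = 0.9512294245
N(d1) = 0.6556786161
Delta = exp(-qT) * N(d1) = 1.0000000000 * 0.6556786161 = 0.655679

Answer: Delta = 0.655679


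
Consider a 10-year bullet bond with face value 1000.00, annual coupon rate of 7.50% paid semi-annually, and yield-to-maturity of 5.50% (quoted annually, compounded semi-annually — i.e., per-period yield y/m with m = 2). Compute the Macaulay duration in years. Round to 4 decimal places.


Coupon per period c = face * coupon_rate / m = 37.500000
Periods per year m = 2; per-period yield y/m = 0.027500
Number of cashflows N = 20
Cashflows (t years, CF_t, discount factor 1/(1+y/m)^(m*t), PV):
  t = 0.5000: CF_t = 37.500000, DF = 0.973236, PV = 36.496350
  t = 1.0000: CF_t = 37.500000, DF = 0.947188, PV = 35.519562
  t = 1.5000: CF_t = 37.500000, DF = 0.921838, PV = 34.568917
  t = 2.0000: CF_t = 37.500000, DF = 0.897166, PV = 33.643715
  t = 2.5000: CF_t = 37.500000, DF = 0.873154, PV = 32.743275
  t = 3.0000: CF_t = 37.500000, DF = 0.849785, PV = 31.866934
  t = 3.5000: CF_t = 37.500000, DF = 0.827041, PV = 31.014048
  t = 4.0000: CF_t = 37.500000, DF = 0.804906, PV = 30.183988
  t = 4.5000: CF_t = 37.500000, DF = 0.783364, PV = 29.376144
  t = 5.0000: CF_t = 37.500000, DF = 0.762398, PV = 28.589921
  t = 5.5000: CF_t = 37.500000, DF = 0.741993, PV = 27.824741
  t = 6.0000: CF_t = 37.500000, DF = 0.722134, PV = 27.080040
  t = 6.5000: CF_t = 37.500000, DF = 0.702807, PV = 26.355270
  t = 7.0000: CF_t = 37.500000, DF = 0.683997, PV = 25.649898
  t = 7.5000: CF_t = 37.500000, DF = 0.665691, PV = 24.963404
  t = 8.0000: CF_t = 37.500000, DF = 0.647874, PV = 24.295284
  t = 8.5000: CF_t = 37.500000, DF = 0.630535, PV = 23.645045
  t = 9.0000: CF_t = 37.500000, DF = 0.613659, PV = 23.012209
  t = 9.5000: CF_t = 37.500000, DF = 0.597235, PV = 22.396311
  t = 10.0000: CF_t = 1037.500000, DF = 0.581251, PV = 603.047463
Price P = sum_t PV_t = 1152.272521
Macaulay numerator sum_t t * PV_t:
  t * PV_t at t = 0.5000: 18.248175
  t * PV_t at t = 1.0000: 35.519562
  t * PV_t at t = 1.5000: 51.853376
  t * PV_t at t = 2.0000: 67.287430
  t * PV_t at t = 2.5000: 81.858187
  t * PV_t at t = 3.0000: 95.600803
  t * PV_t at t = 3.5000: 108.549168
  t * PV_t at t = 4.0000: 120.735953
  t * PV_t at t = 4.5000: 132.192649
  t * PV_t at t = 5.0000: 142.949607
  t * PV_t at t = 5.5000: 153.036076
  t * PV_t at t = 6.0000: 162.480240
  t * PV_t at t = 6.5000: 171.309255
  t * PV_t at t = 7.0000: 179.549285
  t * PV_t at t = 7.5000: 187.225532
  t * PV_t at t = 8.0000: 194.362271
  t * PV_t at t = 8.5000: 200.982884
  t * PV_t at t = 9.0000: 207.109885
  t * PV_t at t = 9.5000: 212.764953
  t * PV_t at t = 10.0000: 6030.474626
Macaulay duration D = (sum_t t * PV_t) / P = 8554.089918 / 1152.272521 = 7.423669

Answer: Macaulay duration = 7.4237 years


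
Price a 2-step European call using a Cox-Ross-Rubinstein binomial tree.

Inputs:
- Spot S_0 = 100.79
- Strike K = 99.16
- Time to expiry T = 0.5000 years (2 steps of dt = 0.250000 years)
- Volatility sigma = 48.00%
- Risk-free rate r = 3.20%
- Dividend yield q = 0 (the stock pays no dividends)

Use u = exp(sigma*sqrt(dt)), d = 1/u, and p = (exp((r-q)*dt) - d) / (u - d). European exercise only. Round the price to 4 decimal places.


Answer: Price = V(0,0) = 13.8856

Derivation:
dt = T/N = 0.250000
u = exp(sigma*sqrt(dt)) = 1.271249; d = 1/u = 0.786628
p = (exp((r-q)*dt) - d) / (u - d) = 0.456860
Discount per step: exp(-r*dt) = 0.992032
Stock lattice S(k, i) with i counting down-moves:
  k=0: S(0,0) = 100.7900
  k=1: S(1,0) = 128.1292; S(1,1) = 79.2842
  k=2: S(2,0) = 162.8841; S(2,1) = 100.7900; S(2,2) = 62.3672
Terminal payoffs V(N, i) = max(S_T - K, 0):
  V(2,0) = 63.724139; V(2,1) = 1.630000; V(2,2) = 0.000000
Backward induction: V(k, i) = exp(-r*dt) * [p * V(k+1, i) + (1-p) * V(k+1, i+1)].
  V(1,0) = exp(-r*dt) * [p*63.724139 + (1-p)*1.630000] = 29.759317
  V(1,1) = exp(-r*dt) * [p*1.630000 + (1-p)*0.000000] = 0.738749
  V(0,0) = exp(-r*dt) * [p*29.759317 + (1-p)*0.738749] = 13.885564


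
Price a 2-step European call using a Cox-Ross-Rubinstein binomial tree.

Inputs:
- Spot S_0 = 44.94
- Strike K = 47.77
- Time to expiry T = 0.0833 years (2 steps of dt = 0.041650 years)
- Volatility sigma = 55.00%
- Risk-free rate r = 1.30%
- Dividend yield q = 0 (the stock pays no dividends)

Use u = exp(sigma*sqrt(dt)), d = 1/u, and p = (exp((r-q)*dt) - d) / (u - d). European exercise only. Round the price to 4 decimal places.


Answer: Price = V(0,0) = 1.9064

Derivation:
dt = T/N = 0.041650
u = exp(sigma*sqrt(dt)) = 1.118788; d = 1/u = 0.893825
p = (exp((r-q)*dt) - d) / (u - d) = 0.474375
Discount per step: exp(-r*dt) = 0.999459
Stock lattice S(k, i) with i counting down-moves:
  k=0: S(0,0) = 44.9400
  k=1: S(1,0) = 50.2783; S(1,1) = 40.1685
  k=2: S(2,0) = 56.2508; S(2,1) = 44.9400; S(2,2) = 35.9036
Terminal payoffs V(N, i) = max(S_T - K, 0):
  V(2,0) = 8.480780; V(2,1) = 0.000000; V(2,2) = 0.000000
Backward induction: V(k, i) = exp(-r*dt) * [p * V(k+1, i) + (1-p) * V(k+1, i+1)].
  V(1,0) = exp(-r*dt) * [p*8.480780 + (1-p)*0.000000] = 4.020896
  V(1,1) = exp(-r*dt) * [p*0.000000 + (1-p)*0.000000] = 0.000000
  V(0,0) = exp(-r*dt) * [p*4.020896 + (1-p)*0.000000] = 1.906382


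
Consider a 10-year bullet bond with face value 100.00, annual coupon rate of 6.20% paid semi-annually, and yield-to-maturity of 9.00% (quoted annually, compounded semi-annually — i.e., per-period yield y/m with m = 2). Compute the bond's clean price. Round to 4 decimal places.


Answer: Price = 81.7889

Derivation:
Coupon per period c = face * coupon_rate / m = 3.100000
Periods per year m = 2; per-period yield y/m = 0.045000
Number of cashflows N = 20
Cashflows (t years, CF_t, discount factor 1/(1+y/m)^(m*t), PV):
  t = 0.5000: CF_t = 3.100000, DF = 0.956938, PV = 2.966507
  t = 1.0000: CF_t = 3.100000, DF = 0.915730, PV = 2.838763
  t = 1.5000: CF_t = 3.100000, DF = 0.876297, PV = 2.716519
  t = 2.0000: CF_t = 3.100000, DF = 0.838561, PV = 2.599540
  t = 2.5000: CF_t = 3.100000, DF = 0.802451, PV = 2.487598
  t = 3.0000: CF_t = 3.100000, DF = 0.767896, PV = 2.380477
  t = 3.5000: CF_t = 3.100000, DF = 0.734828, PV = 2.277968
  t = 4.0000: CF_t = 3.100000, DF = 0.703185, PV = 2.179874
  t = 4.5000: CF_t = 3.100000, DF = 0.672904, PV = 2.086004
  t = 5.0000: CF_t = 3.100000, DF = 0.643928, PV = 1.996176
  t = 5.5000: CF_t = 3.100000, DF = 0.616199, PV = 1.910216
  t = 6.0000: CF_t = 3.100000, DF = 0.589664, PV = 1.827958
  t = 6.5000: CF_t = 3.100000, DF = 0.564272, PV = 1.749242
  t = 7.0000: CF_t = 3.100000, DF = 0.539973, PV = 1.673916
  t = 7.5000: CF_t = 3.100000, DF = 0.516720, PV = 1.601833
  t = 8.0000: CF_t = 3.100000, DF = 0.494469, PV = 1.532855
  t = 8.5000: CF_t = 3.100000, DF = 0.473176, PV = 1.466847
  t = 9.0000: CF_t = 3.100000, DF = 0.452800, PV = 1.403681
  t = 9.5000: CF_t = 3.100000, DF = 0.433302, PV = 1.343236
  t = 10.0000: CF_t = 103.100000, DF = 0.414643, PV = 42.749679
Price P = sum_t PV_t = 81.788889


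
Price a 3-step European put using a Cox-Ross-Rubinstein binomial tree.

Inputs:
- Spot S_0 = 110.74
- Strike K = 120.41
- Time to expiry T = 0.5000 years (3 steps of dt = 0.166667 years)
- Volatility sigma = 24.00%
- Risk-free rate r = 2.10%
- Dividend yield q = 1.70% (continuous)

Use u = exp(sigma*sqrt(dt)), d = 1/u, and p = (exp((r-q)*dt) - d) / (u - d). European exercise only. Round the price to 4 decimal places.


Answer: Price = V(0,0) = 13.0254

Derivation:
dt = T/N = 0.166667
u = exp(sigma*sqrt(dt)) = 1.102940; d = 1/u = 0.906667
p = (exp((r-q)*dt) - d) / (u - d) = 0.478922
Discount per step: exp(-r*dt) = 0.996506
Stock lattice S(k, i) with i counting down-moves:
  k=0: S(0,0) = 110.7400
  k=1: S(1,0) = 122.1396; S(1,1) = 100.4043
  k=2: S(2,0) = 134.7127; S(2,1) = 110.7400; S(2,2) = 91.0334
  k=3: S(3,0) = 148.5801; S(3,1) = 122.1396; S(3,2) = 100.4043; S(3,3) = 82.5370
Terminal payoffs V(N, i) = max(K - S_T, 0):
  V(3,0) = 0.000000; V(3,1) = 0.000000; V(3,2) = 20.005651; V(3,3) = 37.873028
Backward induction: V(k, i) = exp(-r*dt) * [p * V(k+1, i) + (1-p) * V(k+1, i+1)].
  V(2,0) = exp(-r*dt) * [p*0.000000 + (1-p)*0.000000] = 0.000000
  V(2,1) = exp(-r*dt) * [p*0.000000 + (1-p)*20.005651] = 10.388074
  V(2,2) = exp(-r*dt) * [p*20.005651 + (1-p)*37.873028] = 29.213514
  V(1,0) = exp(-r*dt) * [p*0.000000 + (1-p)*10.388074] = 5.394080
  V(1,1) = exp(-r*dt) * [p*10.388074 + (1-p)*29.213514] = 20.127020
  V(0,0) = exp(-r*dt) * [p*5.394080 + (1-p)*20.127020] = 13.025415


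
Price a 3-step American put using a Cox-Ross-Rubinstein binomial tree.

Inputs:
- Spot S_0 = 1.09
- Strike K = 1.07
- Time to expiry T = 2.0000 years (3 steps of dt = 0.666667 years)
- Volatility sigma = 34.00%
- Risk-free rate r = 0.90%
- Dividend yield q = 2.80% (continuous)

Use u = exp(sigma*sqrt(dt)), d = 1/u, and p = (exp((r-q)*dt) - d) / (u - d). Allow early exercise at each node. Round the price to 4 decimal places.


Answer: Price = V(0,0) = 0.2239

Derivation:
dt = T/N = 0.666667
u = exp(sigma*sqrt(dt)) = 1.319970; d = 1/u = 0.757593
p = (exp((r-q)*dt) - d) / (u - d) = 0.408659
Discount per step: exp(-r*dt) = 0.994018
Stock lattice S(k, i) with i counting down-moves:
  k=0: S(0,0) = 1.0900
  k=1: S(1,0) = 1.4388; S(1,1) = 0.8258
  k=2: S(2,0) = 1.8991; S(2,1) = 1.0900; S(2,2) = 0.6256
  k=3: S(3,0) = 2.5068; S(3,1) = 1.4388; S(3,2) = 0.8258; S(3,3) = 0.4740
Terminal payoffs V(N, i) = max(K - S_T, 0):
  V(3,0) = 0.000000; V(3,1) = 0.000000; V(3,2) = 0.244224; V(3,3) = 0.596048
Backward induction: V(k, i) = exp(-r*dt) * [p * V(k+1, i) + (1-p) * V(k+1, i+1)]; then take max(V_cont, immediate exercise) for American.
  V(2,0) = exp(-r*dt) * [p*0.000000 + (1-p)*0.000000] = 0.000000; exercise = 0.000000; V(2,0) = max -> 0.000000
  V(2,1) = exp(-r*dt) * [p*0.000000 + (1-p)*0.244224] = 0.143556; exercise = 0.000000; V(2,1) = max -> 0.143556
  V(2,2) = exp(-r*dt) * [p*0.244224 + (1-p)*0.596048] = 0.449566; exercise = 0.444397; V(2,2) = max -> 0.449566
  V(1,0) = exp(-r*dt) * [p*0.000000 + (1-p)*0.143556] = 0.084382; exercise = 0.000000; V(1,0) = max -> 0.084382
  V(1,1) = exp(-r*dt) * [p*0.143556 + (1-p)*0.449566] = 0.322571; exercise = 0.244224; V(1,1) = max -> 0.322571
  V(0,0) = exp(-r*dt) * [p*0.084382 + (1-p)*0.322571] = 0.223886; exercise = 0.000000; V(0,0) = max -> 0.223886


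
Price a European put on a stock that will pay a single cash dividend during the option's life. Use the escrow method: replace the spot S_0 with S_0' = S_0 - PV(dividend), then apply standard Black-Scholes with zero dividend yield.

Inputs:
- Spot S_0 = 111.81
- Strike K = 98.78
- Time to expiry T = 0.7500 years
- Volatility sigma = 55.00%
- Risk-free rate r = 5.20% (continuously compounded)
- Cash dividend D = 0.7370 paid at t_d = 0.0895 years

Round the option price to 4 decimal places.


PV(D) = D * exp(-r * t_d) = 0.7370 * 0.99535681 = 0.73357797
S_0' = S_0 - PV(D) = 111.8100 - 0.73357797 = 111.07642203
d1 = (ln(S_0'/K) + (r + sigma^2/2)*T) / (sigma*sqrt(T)) = 0.56635079
d2 = d1 - sigma*sqrt(T) = 0.09003682
exp(-rT) = 0.96175071
N(-d1) = 0.28557767; N(-d2) = 0.46412898
P = K * exp(-rT) * N(-d2) - S_0' * N(-d1) = 98.7800 * 0.96175071 * 0.46412898 - 111.07642203 * 0.28557767 = 12.3721

Answer: Price = 12.3721


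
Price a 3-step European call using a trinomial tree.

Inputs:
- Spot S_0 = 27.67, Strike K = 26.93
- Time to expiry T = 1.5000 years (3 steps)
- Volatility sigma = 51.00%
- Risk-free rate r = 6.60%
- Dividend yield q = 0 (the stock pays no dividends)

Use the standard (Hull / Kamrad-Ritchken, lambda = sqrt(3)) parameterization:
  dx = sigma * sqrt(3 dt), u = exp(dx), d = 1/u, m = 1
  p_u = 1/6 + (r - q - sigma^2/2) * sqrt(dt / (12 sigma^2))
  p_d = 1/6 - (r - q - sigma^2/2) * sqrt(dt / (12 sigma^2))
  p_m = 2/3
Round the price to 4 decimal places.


dt = T/N = 0.500000; dx = sigma*sqrt(3*dt) = 0.624620
u = exp(dx) = 1.867536; d = 1/u = 0.535465
p_u = 0.141031, p_m = 0.666667, p_d = 0.192302
Discount per step: exp(-r*dt) = 0.967539
Stock lattice S(k, j) with j the centered position index:
  k=0: S(0,+0) = 27.6700
  k=1: S(1,-1) = 14.8163; S(1,+0) = 27.6700; S(1,+1) = 51.6747
  k=2: S(2,-2) = 7.9336; S(2,-1) = 14.8163; S(2,+0) = 27.6700; S(2,+1) = 51.6747; S(2,+2) = 96.5044
  k=3: S(3,-3) = 4.2482; S(3,-2) = 7.9336; S(3,-1) = 14.8163; S(3,+0) = 27.6700; S(3,+1) = 51.6747; S(3,+2) = 96.5044; S(3,+3) = 180.2254
Terminal payoffs V(N, j) = max(S_T - K, 0):
  V(3,-3) = 0.000000; V(3,-2) = 0.000000; V(3,-1) = 0.000000; V(3,+0) = 0.740000; V(3,+1) = 24.744720; V(3,+2) = 69.574396; V(3,+3) = 153.295428
Backward induction: V(k, j) = exp(-r*dt) * [p_u * V(k+1, j+1) + p_m * V(k+1, j) + p_d * V(k+1, j-1)]
  V(2,-2) = exp(-r*dt) * [p_u*0.000000 + p_m*0.000000 + p_d*0.000000] = 0.000000
  V(2,-1) = exp(-r*dt) * [p_u*0.740000 + p_m*0.000000 + p_d*0.000000] = 0.100975
  V(2,+0) = exp(-r*dt) * [p_u*24.744720 + p_m*0.740000 + p_d*0.000000] = 3.853810
  V(2,+1) = exp(-r*dt) * [p_u*69.574396 + p_m*24.744720 + p_d*0.740000] = 25.592300
  V(2,+2) = exp(-r*dt) * [p_u*153.295428 + p_m*69.574396 + p_d*24.744720] = 70.398894
  V(1,-1) = exp(-r*dt) * [p_u*3.853810 + p_m*0.100975 + p_d*0.000000] = 0.590996
  V(1,+0) = exp(-r*dt) * [p_u*25.592300 + p_m*3.853810 + p_d*0.100975] = 5.996740
  V(1,+1) = exp(-r*dt) * [p_u*70.398894 + p_m*25.592300 + p_d*3.853810] = 26.830871
  V(0,+0) = exp(-r*dt) * [p_u*26.830871 + p_m*5.996740 + p_d*0.590996] = 7.639165

Answer: Price = V(0,0) = 7.6392


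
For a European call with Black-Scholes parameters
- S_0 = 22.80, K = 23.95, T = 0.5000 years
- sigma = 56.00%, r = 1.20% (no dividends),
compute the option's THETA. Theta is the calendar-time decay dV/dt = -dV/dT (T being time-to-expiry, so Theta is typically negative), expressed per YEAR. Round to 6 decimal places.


Answer: Theta = -3.695972

Derivation:
d1 = 0.0888737565; d2 = -0.3071060410
phi(d1) = 0.3973698557; exp(-qT) = 1.0000000000; exp(-rT) = 0.9940179641
Theta = -S*exp(-qT)*phi(d1)*sigma/(2*sqrt(T)) - r*K*exp(-rT)*N(d2) + q*S*exp(-qT)*N(d1)
N(d1) = 0.5354088799; N(d2) = 0.3793813299; sqrt(T) = 0.7071067812
Term 1 = -22.8000 * 1.0000000000 * 0.3973698557 * 0.5600 / (2 * 0.7071067812) = -3.5875899174
Term 2 = -0.0120 * 23.9500 * 0.9940179641 * 0.3793813299 = -0.1083819477
Term 3 = 0 (no dividend yield, q = 0)
Theta = -3.5875899174 + (-0.1083819477) + (0.0000000000) = -3.695972


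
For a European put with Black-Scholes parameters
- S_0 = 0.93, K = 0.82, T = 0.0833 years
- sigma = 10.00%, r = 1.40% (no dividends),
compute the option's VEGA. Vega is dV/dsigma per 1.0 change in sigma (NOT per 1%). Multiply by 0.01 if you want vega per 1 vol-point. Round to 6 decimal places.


d1 = 4.4163293215; d2 = 4.3874675821
phi(d1) = 0.0000232102; exp(-qT) = 1.0000000000; exp(-rT) = 0.9988344797
Vega = S * exp(-qT) * phi(d1) * sqrt(T) = 0.9300 * 1.0000000000 * 0.0000232102 * 0.2886173938 = 0.000006

Answer: Vega = 0.000006


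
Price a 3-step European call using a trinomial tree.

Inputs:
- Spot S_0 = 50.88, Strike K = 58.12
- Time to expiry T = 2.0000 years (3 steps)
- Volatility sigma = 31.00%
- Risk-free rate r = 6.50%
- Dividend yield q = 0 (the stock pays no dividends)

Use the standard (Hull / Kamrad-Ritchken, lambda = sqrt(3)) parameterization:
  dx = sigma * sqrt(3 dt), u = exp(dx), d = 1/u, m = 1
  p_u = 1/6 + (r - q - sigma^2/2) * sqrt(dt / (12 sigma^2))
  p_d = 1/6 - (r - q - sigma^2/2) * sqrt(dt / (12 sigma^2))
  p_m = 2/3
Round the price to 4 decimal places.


Answer: Price = V(0,0) = 8.9350

Derivation:
dt = T/N = 0.666667; dx = sigma*sqrt(3*dt) = 0.438406
u = exp(dx) = 1.550234; d = 1/u = 0.645064
p_u = 0.179554, p_m = 0.666667, p_d = 0.153779
Discount per step: exp(-r*dt) = 0.957592
Stock lattice S(k, j) with j the centered position index:
  k=0: S(0,+0) = 50.8800
  k=1: S(1,-1) = 32.8208; S(1,+0) = 50.8800; S(1,+1) = 78.8759
  k=2: S(2,-2) = 21.1715; S(2,-1) = 32.8208; S(2,+0) = 50.8800; S(2,+1) = 78.8759; S(2,+2) = 122.2762
  k=3: S(3,-3) = 13.6570; S(3,-2) = 21.1715; S(3,-1) = 32.8208; S(3,+0) = 50.8800; S(3,+1) = 78.8759; S(3,+2) = 122.2762; S(3,+3) = 189.5568
Terminal payoffs V(N, j) = max(S_T - K, 0):
  V(3,-3) = 0.000000; V(3,-2) = 0.000000; V(3,-1) = 0.000000; V(3,+0) = 0.000000; V(3,+1) = 20.755931; V(3,+2) = 64.156189; V(3,+3) = 131.436765
Backward induction: V(k, j) = exp(-r*dt) * [p_u * V(k+1, j+1) + p_m * V(k+1, j) + p_d * V(k+1, j-1)]
  V(2,-2) = exp(-r*dt) * [p_u*0.000000 + p_m*0.000000 + p_d*0.000000] = 0.000000
  V(2,-1) = exp(-r*dt) * [p_u*0.000000 + p_m*0.000000 + p_d*0.000000] = 0.000000
  V(2,+0) = exp(-r*dt) * [p_u*20.755931 + p_m*0.000000 + p_d*0.000000] = 3.568769
  V(2,+1) = exp(-r*dt) * [p_u*64.156189 + p_m*20.755931 + p_d*0.000000] = 24.281476
  V(2,+2) = exp(-r*dt) * [p_u*131.436765 + p_m*64.156189 + p_d*20.755931] = 66.612648
  V(1,-1) = exp(-r*dt) * [p_u*3.568769 + p_m*0.000000 + p_d*0.000000] = 0.613613
  V(1,+0) = exp(-r*dt) * [p_u*24.281476 + p_m*3.568769 + p_d*0.000000] = 6.453235
  V(1,+1) = exp(-r*dt) * [p_u*66.612648 + p_m*24.281476 + p_d*3.568769] = 27.480058
  V(0,+0) = exp(-r*dt) * [p_u*27.480058 + p_m*6.453235 + p_d*0.613613] = 8.934985


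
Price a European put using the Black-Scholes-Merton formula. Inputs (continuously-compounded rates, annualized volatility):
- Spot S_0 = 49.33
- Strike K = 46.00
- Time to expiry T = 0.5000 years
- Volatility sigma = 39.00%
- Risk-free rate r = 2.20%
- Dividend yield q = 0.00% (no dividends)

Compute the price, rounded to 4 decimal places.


d1 = (ln(S/K) + (r - q + 0.5*sigma^2) * T) / (sigma * sqrt(T)) = 0.43121191
d2 = d1 - sigma * sqrt(T) = 0.15544027
exp(-rT) = 0.98906028; exp(-qT) = 1.00000000
P = K * exp(-rT) * N(-d2) - S_0 * exp(-qT) * N(-d1)
N(-d1) = 0.33315715; N(-d2) = 0.43823712
P = 46.0000 * 0.98906028 * 0.43823712 - 49.3300 * 1.00000000 * 0.33315715 = 3.5037

Answer: Price = 3.5037


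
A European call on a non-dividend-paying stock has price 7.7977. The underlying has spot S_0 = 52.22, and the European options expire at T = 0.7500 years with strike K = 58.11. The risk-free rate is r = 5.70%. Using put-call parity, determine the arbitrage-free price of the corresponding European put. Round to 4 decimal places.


Answer: Put price = 11.2558

Derivation:
Put-call parity: C - P = S_0 * exp(-qT) - K * exp(-rT).
S_0 * exp(-qT) = 52.2200 * 1.00000000 = 52.22000000
K * exp(-rT) = 58.1100 * 0.95815090 = 55.67814867
P = C - S*exp(-qT) + K*exp(-rT)
P = 7.7977 - 52.22000000 + 55.67814867 = 11.2558


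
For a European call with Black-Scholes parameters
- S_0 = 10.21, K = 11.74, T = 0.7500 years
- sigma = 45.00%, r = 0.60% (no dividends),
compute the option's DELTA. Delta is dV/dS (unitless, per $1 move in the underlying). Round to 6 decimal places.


Answer: Delta = 0.439633

Derivation:
d1 = -0.1518987574; d2 = -0.5416101891
phi(d1) = 0.3943662829; exp(-qT) = 1.0000000000; exp(-rT) = 0.9955101098
N(d1) = 0.4396333942
Delta = exp(-qT) * N(d1) = 1.0000000000 * 0.4396333942 = 0.439633


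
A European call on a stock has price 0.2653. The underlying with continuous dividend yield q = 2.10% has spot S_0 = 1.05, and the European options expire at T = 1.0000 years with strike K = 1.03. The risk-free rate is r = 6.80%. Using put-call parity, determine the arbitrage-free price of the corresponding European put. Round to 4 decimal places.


Put-call parity: C - P = S_0 * exp(-qT) - K * exp(-rT).
S_0 * exp(-qT) = 1.0500 * 0.97921896 = 1.02817991
K * exp(-rT) = 1.0300 * 0.93426047 = 0.96228829
P = C - S*exp(-qT) + K*exp(-rT)
P = 0.2653 - 1.02817991 + 0.96228829 = 0.1994

Answer: Put price = 0.1994
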